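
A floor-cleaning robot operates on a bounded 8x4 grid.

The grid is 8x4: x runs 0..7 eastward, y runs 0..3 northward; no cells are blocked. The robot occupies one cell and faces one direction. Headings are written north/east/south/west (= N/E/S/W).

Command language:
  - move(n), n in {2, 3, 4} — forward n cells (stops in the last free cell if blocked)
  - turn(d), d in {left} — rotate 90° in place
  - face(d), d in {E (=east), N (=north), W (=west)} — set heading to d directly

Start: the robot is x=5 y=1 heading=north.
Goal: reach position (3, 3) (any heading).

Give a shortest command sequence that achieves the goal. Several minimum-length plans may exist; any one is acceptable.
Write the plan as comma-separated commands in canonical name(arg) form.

from: x=5 y=1 heading=north
[1] after move(4): x=5 y=3 heading=north
[2] after face(W): x=5 y=3 heading=west
[3] after move(2): x=3 y=3 heading=west
no 2-step plan works, so 3 is optimal.

move(4), face(W), move(2)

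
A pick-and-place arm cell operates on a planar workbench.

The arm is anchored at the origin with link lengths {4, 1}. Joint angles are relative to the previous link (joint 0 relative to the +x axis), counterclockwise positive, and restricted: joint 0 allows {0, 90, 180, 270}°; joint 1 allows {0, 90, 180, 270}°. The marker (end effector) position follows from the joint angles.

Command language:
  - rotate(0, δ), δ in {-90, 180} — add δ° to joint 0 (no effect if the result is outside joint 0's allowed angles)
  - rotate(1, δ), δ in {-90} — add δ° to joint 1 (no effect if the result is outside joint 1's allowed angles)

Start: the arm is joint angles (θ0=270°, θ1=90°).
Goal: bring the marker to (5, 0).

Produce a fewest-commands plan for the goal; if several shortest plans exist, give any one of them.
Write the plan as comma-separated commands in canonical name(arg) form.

start: joint angles (θ0=270°, θ1=90°)
step 1 (rotate(1, -90)): joint angles (θ0=270°, θ1=0°)
step 2 (rotate(0, -90)): joint angles (θ0=180°, θ1=0°)
step 3 (rotate(0, 180)): joint angles (θ0=0°, θ1=0°)
no 2-step plan works, so 3 is optimal.

rotate(1, -90), rotate(0, -90), rotate(0, 180)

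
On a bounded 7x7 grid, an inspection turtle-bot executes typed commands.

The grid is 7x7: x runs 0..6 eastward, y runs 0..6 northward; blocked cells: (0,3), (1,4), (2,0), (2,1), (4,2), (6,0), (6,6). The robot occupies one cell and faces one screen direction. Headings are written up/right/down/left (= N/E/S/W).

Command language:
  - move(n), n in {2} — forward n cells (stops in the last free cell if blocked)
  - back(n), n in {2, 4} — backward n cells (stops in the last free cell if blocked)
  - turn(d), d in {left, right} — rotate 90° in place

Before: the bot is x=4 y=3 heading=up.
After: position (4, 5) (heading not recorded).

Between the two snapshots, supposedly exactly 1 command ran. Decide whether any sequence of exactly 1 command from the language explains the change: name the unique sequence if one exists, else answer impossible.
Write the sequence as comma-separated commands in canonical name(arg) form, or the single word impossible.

move(2)

from: x=4 y=3 heading=up
t=1 move(2) ⇒ x=4 y=5 heading=up
uniquely the one of 5 1-step routes that fits.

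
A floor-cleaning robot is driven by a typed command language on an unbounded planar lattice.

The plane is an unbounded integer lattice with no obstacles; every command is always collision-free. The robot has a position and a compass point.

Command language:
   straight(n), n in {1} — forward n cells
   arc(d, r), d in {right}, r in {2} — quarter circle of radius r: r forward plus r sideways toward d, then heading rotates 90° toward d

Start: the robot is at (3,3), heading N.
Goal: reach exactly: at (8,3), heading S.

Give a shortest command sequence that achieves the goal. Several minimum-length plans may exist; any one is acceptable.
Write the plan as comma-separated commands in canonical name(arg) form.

start: at (3,3), heading N
1. arc(right, 2) → at (5,5), heading E
2. straight(1) → at (6,5), heading E
3. arc(right, 2) → at (8,3), heading S
shorter routes all fall short; 3 is best.

arc(right, 2), straight(1), arc(right, 2)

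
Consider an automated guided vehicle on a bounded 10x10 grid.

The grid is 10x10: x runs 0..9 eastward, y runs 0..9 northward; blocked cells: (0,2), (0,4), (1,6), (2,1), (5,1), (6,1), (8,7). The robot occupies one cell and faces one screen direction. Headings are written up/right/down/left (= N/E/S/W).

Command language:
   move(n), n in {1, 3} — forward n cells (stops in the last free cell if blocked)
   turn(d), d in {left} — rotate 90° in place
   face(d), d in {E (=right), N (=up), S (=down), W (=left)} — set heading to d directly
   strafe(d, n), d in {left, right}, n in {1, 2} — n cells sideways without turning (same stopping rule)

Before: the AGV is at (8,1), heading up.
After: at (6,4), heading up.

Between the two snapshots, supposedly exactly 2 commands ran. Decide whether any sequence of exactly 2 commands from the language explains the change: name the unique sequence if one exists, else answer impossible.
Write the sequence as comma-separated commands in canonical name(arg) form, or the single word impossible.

key: heading stays N — no command in the sequence turns
t0: at (8,1), heading up
step 1 (move(3)): at (8,4), heading up
step 2 (strafe(left, 2)): at (6,4), heading up
uniquely the one of 121 2-step routes that fits.

move(3), strafe(left, 2)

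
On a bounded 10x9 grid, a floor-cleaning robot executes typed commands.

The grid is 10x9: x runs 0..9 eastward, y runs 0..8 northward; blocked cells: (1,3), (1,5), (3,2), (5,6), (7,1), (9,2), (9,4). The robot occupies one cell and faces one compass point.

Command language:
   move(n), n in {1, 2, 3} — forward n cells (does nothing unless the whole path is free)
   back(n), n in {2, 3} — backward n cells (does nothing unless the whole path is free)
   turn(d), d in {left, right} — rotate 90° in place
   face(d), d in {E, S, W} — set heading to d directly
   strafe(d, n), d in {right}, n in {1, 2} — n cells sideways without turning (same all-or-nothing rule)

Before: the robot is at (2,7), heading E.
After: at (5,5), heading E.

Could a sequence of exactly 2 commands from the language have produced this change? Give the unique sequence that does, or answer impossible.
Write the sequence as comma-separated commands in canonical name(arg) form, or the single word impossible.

key: order matters: swapping strafe(right, 2) and move(3) lands elsewhere
begin: at (2,7), heading E
t=1 strafe(right, 2) ⇒ at (2,5), heading E
t=2 move(3) ⇒ at (5,5), heading E
uniquely the one of 144 2-step routes that fits.

strafe(right, 2), move(3)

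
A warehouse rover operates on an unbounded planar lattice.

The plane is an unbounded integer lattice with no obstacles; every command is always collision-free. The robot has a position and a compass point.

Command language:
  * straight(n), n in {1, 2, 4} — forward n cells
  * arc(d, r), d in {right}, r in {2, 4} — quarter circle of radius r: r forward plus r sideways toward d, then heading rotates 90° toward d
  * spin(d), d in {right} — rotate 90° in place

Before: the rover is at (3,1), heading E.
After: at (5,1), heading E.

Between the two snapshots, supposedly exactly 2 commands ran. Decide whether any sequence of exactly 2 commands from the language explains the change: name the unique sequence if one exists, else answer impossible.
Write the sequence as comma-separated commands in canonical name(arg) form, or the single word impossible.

straight(1), straight(1)

key: still facing E at the end — nothing in the sequence rotates
begin: at (3,1), heading E
step 1 (straight(1)): at (4,1), heading E
step 2 (straight(1)): at (5,1), heading E
uniquely the one of 36 2-step routes that fits.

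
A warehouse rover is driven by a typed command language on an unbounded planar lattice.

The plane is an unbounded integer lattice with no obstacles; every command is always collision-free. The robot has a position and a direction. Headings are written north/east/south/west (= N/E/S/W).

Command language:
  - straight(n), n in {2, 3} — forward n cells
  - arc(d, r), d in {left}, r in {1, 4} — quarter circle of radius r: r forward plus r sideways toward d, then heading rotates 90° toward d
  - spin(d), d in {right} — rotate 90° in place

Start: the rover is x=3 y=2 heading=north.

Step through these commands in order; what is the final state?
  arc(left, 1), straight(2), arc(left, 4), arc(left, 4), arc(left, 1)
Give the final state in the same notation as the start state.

from: x=3 y=2 heading=north
step 1 (arc(left, 1)): x=2 y=3 heading=west
step 2 (straight(2)): x=0 y=3 heading=west
step 3 (arc(left, 4)): x=-4 y=-1 heading=south
step 4 (arc(left, 4)): x=0 y=-5 heading=east
step 5 (arc(left, 1)): x=1 y=-4 heading=north

x=1 y=-4 heading=north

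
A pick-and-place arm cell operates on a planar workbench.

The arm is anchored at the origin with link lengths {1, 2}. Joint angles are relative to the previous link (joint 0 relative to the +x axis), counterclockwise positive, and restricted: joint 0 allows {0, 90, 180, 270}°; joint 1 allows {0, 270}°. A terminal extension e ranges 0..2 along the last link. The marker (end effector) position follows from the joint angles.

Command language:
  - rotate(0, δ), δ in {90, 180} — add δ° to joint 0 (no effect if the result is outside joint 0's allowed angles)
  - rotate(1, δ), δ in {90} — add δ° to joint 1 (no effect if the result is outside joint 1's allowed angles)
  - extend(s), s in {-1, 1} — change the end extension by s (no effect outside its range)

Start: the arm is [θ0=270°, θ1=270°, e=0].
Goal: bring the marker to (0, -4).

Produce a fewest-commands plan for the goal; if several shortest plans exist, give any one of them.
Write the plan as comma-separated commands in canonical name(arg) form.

begin: [θ0=270°, θ1=270°, e=0]
step 1 (rotate(1, 90)): [θ0=270°, θ1=0°, e=0]
step 2 (extend(1)): [θ0=270°, θ1=0°, e=1]
no 1-step plan works, so 2 is optimal.

rotate(1, 90), extend(1)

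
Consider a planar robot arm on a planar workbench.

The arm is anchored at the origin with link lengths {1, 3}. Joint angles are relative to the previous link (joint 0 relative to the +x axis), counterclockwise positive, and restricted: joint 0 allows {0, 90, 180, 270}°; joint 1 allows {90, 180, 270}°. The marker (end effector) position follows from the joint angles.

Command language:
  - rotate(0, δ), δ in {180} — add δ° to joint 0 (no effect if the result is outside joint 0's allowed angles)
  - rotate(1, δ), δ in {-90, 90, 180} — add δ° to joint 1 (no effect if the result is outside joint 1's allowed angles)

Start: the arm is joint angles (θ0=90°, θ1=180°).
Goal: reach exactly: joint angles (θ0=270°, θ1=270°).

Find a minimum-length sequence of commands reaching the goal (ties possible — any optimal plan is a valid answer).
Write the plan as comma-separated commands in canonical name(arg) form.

start: joint angles (θ0=90°, θ1=180°)
1. rotate(0, 180) → joint angles (θ0=270°, θ1=180°)
2. rotate(1, 90) → joint angles (θ0=270°, θ1=270°)
minimal: 2 command(s), checked below 2.

rotate(0, 180), rotate(1, 90)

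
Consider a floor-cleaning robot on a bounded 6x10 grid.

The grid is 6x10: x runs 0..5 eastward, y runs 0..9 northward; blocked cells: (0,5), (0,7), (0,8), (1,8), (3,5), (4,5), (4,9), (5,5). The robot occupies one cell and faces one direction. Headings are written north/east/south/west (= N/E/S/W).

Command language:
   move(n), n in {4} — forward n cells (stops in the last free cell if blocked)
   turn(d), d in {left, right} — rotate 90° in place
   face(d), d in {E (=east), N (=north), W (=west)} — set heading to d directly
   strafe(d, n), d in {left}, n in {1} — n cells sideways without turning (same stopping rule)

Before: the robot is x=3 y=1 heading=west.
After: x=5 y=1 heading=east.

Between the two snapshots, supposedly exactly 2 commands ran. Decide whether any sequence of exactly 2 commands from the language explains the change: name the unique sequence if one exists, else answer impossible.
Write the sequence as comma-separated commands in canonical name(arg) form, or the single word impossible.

key: move(4) runs into the grid edge before its full distance
t0: x=3 y=1 heading=west
step 1 (face(E)): x=3 y=1 heading=east
step 2 (move(4)): x=5 y=1 heading=east
no rival 2-sequence matches.

face(E), move(4)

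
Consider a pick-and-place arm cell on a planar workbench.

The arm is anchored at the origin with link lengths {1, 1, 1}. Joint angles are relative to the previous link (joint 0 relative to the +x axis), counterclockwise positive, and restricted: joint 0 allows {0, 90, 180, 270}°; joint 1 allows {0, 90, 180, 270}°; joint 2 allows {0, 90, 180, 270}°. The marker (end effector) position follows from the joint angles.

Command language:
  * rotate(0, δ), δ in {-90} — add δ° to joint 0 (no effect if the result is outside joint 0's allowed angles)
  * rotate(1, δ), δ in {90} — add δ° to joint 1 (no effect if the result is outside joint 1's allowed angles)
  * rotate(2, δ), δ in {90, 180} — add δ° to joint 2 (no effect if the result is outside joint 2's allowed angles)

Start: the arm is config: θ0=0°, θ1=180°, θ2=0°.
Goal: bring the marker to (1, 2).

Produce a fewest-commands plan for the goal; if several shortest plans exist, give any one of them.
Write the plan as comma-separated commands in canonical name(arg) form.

begin: config: θ0=0°, θ1=180°, θ2=0°
1. rotate(1, 90) → config: θ0=0°, θ1=270°, θ2=0°
2. rotate(1, 90) → config: θ0=0°, θ1=0°, θ2=0°
3. rotate(1, 90) → config: θ0=0°, θ1=90°, θ2=0°
no 2-step plan works, so 3 is optimal.

rotate(1, 90), rotate(1, 90), rotate(1, 90)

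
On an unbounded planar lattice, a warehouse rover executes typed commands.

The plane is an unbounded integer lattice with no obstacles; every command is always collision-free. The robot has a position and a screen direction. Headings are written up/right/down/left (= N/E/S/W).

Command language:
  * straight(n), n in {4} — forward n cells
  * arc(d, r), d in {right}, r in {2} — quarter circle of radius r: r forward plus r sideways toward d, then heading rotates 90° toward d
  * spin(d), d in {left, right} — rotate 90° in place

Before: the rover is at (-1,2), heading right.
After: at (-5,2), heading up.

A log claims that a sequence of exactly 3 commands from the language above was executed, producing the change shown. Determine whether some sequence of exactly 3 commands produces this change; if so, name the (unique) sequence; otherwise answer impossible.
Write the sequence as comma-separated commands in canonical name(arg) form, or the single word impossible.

key: running arc(right, 2) before spin(right) would end elsewhere — order is forced
from: at (-1,2), heading right
step 1 (spin(right)): at (-1,2), heading down
step 2 (arc(right, 2)): at (-3,0), heading left
step 3 (arc(right, 2)): at (-5,2), heading up
no other 3-command option fits: unique.

spin(right), arc(right, 2), arc(right, 2)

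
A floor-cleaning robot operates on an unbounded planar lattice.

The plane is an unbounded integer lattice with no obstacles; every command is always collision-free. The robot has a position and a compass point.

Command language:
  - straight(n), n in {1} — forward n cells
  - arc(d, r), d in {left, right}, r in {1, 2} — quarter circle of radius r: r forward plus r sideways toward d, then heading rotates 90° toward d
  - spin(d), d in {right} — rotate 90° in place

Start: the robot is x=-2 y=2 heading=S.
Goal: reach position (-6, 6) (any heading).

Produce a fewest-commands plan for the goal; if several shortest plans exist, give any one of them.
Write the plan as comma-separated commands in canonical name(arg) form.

from: x=-2 y=2 heading=S
step 1 (spin(right)): x=-2 y=2 heading=W
step 2 (arc(right, 2)): x=-4 y=4 heading=N
step 3 (arc(left, 2)): x=-6 y=6 heading=W
minimal: 3 command(s), checked below 3.

spin(right), arc(right, 2), arc(left, 2)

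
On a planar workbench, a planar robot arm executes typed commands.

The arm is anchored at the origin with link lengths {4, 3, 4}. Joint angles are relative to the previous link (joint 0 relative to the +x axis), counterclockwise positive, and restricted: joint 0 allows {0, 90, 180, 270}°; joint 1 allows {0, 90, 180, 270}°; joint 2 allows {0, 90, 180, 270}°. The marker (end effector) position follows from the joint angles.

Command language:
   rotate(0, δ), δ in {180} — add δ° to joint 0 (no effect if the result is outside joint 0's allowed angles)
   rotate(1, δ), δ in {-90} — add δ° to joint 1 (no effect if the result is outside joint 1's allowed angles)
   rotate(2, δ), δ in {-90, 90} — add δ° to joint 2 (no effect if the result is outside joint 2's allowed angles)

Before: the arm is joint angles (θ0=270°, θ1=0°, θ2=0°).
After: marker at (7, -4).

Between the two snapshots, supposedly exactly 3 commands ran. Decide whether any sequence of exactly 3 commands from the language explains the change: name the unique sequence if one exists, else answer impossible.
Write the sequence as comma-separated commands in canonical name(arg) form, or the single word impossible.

t0: joint angles (θ0=270°, θ1=0°, θ2=0°)
[1] after rotate(1, -90): joint angles (θ0=270°, θ1=270°, θ2=0°)
[2] after rotate(1, -90): joint angles (θ0=270°, θ1=180°, θ2=0°)
[3] after rotate(1, -90): joint angles (θ0=270°, θ1=90°, θ2=0°)
no other 3-command option fits: unique.

rotate(1, -90), rotate(1, -90), rotate(1, -90)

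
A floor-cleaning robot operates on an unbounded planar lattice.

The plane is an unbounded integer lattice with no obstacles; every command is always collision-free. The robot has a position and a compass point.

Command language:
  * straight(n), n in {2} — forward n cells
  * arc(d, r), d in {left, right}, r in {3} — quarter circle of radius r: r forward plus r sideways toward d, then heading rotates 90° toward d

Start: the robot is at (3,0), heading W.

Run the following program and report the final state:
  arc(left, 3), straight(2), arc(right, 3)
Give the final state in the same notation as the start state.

at (-3,-8), heading W

from: at (3,0), heading W
[1] after arc(left, 3): at (0,-3), heading S
[2] after straight(2): at (0,-5), heading S
[3] after arc(right, 3): at (-3,-8), heading W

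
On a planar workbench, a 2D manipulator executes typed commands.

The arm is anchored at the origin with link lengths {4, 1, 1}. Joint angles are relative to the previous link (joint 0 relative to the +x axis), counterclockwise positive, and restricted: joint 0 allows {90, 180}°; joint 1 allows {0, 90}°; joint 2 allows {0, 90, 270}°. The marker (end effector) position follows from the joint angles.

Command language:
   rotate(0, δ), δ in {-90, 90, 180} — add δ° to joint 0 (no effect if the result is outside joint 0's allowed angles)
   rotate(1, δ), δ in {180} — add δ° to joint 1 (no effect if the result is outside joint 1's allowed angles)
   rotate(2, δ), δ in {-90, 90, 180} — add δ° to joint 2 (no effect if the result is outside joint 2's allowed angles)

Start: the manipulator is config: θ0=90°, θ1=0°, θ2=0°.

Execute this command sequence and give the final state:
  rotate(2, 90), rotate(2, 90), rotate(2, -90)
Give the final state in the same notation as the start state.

config: θ0=90°, θ1=0°, θ2=0°

t0: config: θ0=90°, θ1=0°, θ2=0°
[1] after rotate(2, 90): config: θ0=90°, θ1=0°, θ2=90°
[2] after rotate(2, 90): config: θ0=90°, θ1=0°, θ2=90°
[3] after rotate(2, -90): config: θ0=90°, θ1=0°, θ2=0°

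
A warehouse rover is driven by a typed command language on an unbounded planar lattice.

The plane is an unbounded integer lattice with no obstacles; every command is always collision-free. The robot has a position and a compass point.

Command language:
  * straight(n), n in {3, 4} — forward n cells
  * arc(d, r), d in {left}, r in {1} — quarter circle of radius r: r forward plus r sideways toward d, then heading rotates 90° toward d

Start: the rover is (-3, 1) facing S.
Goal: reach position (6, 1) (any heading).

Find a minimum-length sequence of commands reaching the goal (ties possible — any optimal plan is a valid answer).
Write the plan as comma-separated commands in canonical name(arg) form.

initial: (-3, 1) facing S
1. arc(left, 1) → (-2, 0) facing E
2. straight(3) → (1, 0) facing E
3. straight(4) → (5, 0) facing E
4. arc(left, 1) → (6, 1) facing N
shorter routes all fall short; 4 is best.

arc(left, 1), straight(3), straight(4), arc(left, 1)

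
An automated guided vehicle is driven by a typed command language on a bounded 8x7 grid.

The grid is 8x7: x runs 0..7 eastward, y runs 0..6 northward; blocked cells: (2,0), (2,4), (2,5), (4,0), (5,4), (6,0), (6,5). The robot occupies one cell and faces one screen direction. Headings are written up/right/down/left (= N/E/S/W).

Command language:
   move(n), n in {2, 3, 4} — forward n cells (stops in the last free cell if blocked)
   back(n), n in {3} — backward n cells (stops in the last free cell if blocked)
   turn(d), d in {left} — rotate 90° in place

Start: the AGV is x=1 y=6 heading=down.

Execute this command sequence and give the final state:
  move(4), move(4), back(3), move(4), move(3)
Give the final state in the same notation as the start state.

initial: x=1 y=6 heading=down
[1] after move(4): x=1 y=2 heading=down
[2] after move(4): x=1 y=0 heading=down
[3] after back(3): x=1 y=3 heading=down
[4] after move(4): x=1 y=0 heading=down
[5] after move(3): x=1 y=0 heading=down

x=1 y=0 heading=down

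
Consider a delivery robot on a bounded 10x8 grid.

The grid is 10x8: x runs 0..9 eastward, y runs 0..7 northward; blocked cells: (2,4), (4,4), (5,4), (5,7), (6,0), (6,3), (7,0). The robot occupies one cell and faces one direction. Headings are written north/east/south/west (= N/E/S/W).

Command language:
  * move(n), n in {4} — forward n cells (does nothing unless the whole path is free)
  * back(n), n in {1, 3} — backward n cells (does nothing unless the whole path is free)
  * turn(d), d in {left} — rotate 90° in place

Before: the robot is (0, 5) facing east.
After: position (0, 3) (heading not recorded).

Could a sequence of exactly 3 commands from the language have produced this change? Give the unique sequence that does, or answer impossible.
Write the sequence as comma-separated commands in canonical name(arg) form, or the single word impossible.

key: running back(1) before turn(left) would end elsewhere — order is forced
begin: (0, 5) facing east
1. turn(left) → (0, 5) facing north
2. back(1) → (0, 4) facing north
3. back(1) → (0, 3) facing north
all 64 alternatives checked — unique.

turn(left), back(1), back(1)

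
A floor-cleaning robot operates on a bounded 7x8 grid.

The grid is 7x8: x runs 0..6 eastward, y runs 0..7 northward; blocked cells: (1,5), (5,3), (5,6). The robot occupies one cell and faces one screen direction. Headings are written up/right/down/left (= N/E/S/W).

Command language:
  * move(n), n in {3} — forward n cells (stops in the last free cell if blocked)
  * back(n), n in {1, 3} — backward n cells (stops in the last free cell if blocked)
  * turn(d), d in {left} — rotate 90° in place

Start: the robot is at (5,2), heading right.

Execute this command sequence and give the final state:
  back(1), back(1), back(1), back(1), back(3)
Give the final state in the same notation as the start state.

initial: at (5,2), heading right
1. back(1) → at (4,2), heading right
2. back(1) → at (3,2), heading right
3. back(1) → at (2,2), heading right
4. back(1) → at (1,2), heading right
5. back(3) → at (0,2), heading right

at (0,2), heading right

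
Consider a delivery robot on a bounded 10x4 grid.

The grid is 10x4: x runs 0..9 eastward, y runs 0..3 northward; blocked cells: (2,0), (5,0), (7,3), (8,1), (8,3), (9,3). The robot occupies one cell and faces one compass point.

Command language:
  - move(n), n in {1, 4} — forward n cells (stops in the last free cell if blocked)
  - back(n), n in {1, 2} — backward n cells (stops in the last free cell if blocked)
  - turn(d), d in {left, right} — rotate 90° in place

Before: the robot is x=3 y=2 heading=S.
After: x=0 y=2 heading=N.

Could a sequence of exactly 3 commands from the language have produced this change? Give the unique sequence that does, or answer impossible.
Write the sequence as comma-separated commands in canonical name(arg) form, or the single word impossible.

turn(right), move(4), turn(right)

key: move(4) runs into the grid edge before its full distance
start: x=3 y=2 heading=S
1. turn(right) → x=3 y=2 heading=W
2. move(4) → x=0 y=2 heading=W
3. turn(right) → x=0 y=2 heading=N
uniquely the one of 216 3-step routes that fits.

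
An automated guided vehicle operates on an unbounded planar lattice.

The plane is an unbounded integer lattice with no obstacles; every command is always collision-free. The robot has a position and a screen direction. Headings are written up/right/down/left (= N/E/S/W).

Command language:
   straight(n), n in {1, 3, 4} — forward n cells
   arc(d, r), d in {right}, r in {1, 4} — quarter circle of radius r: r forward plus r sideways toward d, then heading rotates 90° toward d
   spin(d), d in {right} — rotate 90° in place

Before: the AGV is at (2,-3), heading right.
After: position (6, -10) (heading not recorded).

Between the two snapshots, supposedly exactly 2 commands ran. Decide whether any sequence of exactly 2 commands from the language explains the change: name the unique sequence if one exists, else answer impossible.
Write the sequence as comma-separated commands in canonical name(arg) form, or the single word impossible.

key: order matters: swapping arc(right, 4) and straight(3) lands elsewhere
from: at (2,-3), heading right
t=1 arc(right, 4) ⇒ at (6,-7), heading down
t=2 straight(3) ⇒ at (6,-10), heading down
no rival 2-sequence matches.

arc(right, 4), straight(3)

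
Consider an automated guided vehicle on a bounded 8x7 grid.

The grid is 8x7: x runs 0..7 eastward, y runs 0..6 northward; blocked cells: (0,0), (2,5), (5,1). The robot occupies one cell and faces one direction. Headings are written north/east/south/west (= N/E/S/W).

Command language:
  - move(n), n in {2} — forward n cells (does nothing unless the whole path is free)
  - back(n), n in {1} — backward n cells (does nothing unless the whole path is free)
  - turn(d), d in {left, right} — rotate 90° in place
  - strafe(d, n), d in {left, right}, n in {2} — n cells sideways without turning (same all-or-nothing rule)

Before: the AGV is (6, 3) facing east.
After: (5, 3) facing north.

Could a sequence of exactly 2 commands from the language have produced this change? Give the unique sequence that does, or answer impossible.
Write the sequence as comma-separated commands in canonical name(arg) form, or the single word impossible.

key: position moved to (5,3) AND the heading swung to N — translation plus rotation needed
from: (6, 3) facing east
t=1 back(1) ⇒ (5, 3) facing east
t=2 turn(left) ⇒ (5, 3) facing north
no rival 2-sequence matches.

back(1), turn(left)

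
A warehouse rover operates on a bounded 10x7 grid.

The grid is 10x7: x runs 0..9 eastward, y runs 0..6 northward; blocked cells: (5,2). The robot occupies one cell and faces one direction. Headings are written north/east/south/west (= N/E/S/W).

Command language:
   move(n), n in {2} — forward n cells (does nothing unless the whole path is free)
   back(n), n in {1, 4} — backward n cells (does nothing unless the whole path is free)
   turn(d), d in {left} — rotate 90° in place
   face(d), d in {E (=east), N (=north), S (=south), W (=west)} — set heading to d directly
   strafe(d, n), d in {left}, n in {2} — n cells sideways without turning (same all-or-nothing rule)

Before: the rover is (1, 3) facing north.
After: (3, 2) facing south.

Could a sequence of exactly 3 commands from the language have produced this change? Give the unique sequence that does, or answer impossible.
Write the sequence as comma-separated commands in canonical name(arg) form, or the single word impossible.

back(1), face(S), strafe(left, 2)

key: position moved to (3,2) AND the heading swung to S — translation plus rotation needed
begin: (1, 3) facing north
1. back(1) → (1, 2) facing north
2. face(S) → (1, 2) facing south
3. strafe(left, 2) → (3, 2) facing south
all 729 alternatives checked — unique.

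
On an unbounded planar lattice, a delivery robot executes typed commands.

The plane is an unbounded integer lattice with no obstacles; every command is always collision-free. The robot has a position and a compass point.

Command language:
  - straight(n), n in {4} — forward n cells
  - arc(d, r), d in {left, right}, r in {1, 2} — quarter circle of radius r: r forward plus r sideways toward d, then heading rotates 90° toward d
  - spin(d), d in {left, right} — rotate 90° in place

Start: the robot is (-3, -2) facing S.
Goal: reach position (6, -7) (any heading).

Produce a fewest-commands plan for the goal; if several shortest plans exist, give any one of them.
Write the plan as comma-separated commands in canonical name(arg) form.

arc(left, 1), arc(right, 2), arc(left, 2), straight(4)

initial: (-3, -2) facing S
1. arc(left, 1) → (-2, -3) facing E
2. arc(right, 2) → (0, -5) facing S
3. arc(left, 2) → (2, -7) facing E
4. straight(4) → (6, -7) facing E
nothing shorter than 4 reaches the goal.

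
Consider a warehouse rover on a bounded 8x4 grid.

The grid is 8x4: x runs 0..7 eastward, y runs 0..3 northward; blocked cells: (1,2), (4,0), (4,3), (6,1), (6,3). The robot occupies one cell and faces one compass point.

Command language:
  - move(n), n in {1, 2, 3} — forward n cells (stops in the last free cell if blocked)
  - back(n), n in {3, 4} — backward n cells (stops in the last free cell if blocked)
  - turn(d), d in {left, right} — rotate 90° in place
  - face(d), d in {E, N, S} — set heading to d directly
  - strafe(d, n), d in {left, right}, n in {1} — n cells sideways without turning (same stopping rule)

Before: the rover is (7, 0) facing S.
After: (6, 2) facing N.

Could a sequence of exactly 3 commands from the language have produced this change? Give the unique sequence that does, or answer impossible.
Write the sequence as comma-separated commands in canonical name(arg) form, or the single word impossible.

face(N), move(2), strafe(left, 1)

key: cell and facing (now N) both changed — the 3 commands mix motion and turning
begin: (7, 0) facing S
[1] after face(N): (7, 0) facing N
[2] after move(2): (7, 2) facing N
[3] after strafe(left, 1): (6, 2) facing N
uniquely the one of 1728 3-step routes that fits.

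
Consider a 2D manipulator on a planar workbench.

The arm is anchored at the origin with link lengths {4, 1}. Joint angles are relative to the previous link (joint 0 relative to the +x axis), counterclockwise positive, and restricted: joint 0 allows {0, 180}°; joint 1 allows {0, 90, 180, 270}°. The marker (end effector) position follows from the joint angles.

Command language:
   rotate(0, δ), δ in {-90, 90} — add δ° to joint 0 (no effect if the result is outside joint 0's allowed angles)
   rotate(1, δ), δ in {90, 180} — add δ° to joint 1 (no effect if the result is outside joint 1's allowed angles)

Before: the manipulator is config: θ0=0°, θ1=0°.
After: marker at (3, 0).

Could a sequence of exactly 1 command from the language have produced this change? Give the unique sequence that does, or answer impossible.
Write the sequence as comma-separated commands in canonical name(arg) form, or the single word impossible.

t0: config: θ0=0°, θ1=0°
1. rotate(1, 180) → config: θ0=0°, θ1=180°
no other 1-command option fits: unique.

rotate(1, 180)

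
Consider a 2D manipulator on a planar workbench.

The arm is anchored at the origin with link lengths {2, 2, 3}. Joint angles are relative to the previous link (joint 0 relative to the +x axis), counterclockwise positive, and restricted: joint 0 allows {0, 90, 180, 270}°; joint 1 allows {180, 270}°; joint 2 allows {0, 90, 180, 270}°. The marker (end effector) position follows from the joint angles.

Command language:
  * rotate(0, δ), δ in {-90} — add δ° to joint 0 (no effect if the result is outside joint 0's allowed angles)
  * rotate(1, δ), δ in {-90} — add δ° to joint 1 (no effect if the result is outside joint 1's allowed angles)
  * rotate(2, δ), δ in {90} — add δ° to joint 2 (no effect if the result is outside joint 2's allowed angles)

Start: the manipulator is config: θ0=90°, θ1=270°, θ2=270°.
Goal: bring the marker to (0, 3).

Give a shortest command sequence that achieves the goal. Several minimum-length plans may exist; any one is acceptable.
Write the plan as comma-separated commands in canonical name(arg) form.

start: config: θ0=90°, θ1=270°, θ2=270°
t=1 rotate(1, -90) ⇒ config: θ0=90°, θ1=180°, θ2=270°
t=2 rotate(0, -90) ⇒ config: θ0=0°, θ1=180°, θ2=270°
minimal: 2 command(s), checked below 2.

rotate(1, -90), rotate(0, -90)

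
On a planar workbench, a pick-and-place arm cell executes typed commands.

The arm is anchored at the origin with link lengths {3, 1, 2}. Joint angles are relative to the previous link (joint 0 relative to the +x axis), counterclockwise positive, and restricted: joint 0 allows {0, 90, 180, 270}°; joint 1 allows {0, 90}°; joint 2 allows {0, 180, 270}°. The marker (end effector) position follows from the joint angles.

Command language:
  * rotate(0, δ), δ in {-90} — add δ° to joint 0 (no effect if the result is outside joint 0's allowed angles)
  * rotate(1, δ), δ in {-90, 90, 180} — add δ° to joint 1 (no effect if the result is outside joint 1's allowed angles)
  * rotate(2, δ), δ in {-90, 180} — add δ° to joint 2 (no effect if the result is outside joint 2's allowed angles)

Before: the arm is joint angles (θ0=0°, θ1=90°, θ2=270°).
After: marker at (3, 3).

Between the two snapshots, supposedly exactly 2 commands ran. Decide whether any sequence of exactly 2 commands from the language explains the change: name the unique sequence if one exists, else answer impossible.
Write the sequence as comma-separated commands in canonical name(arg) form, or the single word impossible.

rotate(2, -90), rotate(2, 180)

key: running rotate(2, 180) before rotate(2, -90) would end elsewhere — order is forced
initial: joint angles (θ0=0°, θ1=90°, θ2=270°)
1. rotate(2, -90) → joint angles (θ0=0°, θ1=90°, θ2=180°)
2. rotate(2, 180) → joint angles (θ0=0°, θ1=90°, θ2=0°)
no other 2-command option fits: unique.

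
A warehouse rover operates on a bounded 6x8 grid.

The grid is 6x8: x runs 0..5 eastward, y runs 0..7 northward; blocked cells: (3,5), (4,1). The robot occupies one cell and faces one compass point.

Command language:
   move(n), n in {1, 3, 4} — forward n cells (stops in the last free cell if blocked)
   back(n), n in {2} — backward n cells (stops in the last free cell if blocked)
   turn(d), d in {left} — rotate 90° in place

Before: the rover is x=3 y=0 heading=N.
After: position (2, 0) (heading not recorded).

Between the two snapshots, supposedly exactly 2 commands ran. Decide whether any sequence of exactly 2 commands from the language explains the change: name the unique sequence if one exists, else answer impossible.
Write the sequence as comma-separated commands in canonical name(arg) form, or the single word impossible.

key: running move(1) before turn(left) would end elsewhere — order is forced
from: x=3 y=0 heading=N
1. turn(left) → x=3 y=0 heading=W
2. move(1) → x=2 y=0 heading=W
all 25 alternatives checked — unique.

turn(left), move(1)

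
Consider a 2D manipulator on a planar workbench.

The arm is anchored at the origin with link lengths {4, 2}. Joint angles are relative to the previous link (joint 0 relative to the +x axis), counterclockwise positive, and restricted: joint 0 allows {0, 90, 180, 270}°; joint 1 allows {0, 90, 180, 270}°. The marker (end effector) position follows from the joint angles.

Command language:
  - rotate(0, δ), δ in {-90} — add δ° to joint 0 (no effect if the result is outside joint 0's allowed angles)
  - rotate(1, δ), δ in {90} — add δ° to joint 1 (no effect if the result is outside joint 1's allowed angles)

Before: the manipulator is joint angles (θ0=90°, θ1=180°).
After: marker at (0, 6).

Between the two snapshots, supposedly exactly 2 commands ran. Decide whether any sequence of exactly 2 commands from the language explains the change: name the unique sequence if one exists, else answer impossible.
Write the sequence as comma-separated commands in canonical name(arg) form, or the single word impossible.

t0: joint angles (θ0=90°, θ1=180°)
t=1 rotate(1, 90) ⇒ joint angles (θ0=90°, θ1=270°)
t=2 rotate(1, 90) ⇒ joint angles (θ0=90°, θ1=0°)
all 4 alternatives checked — unique.

rotate(1, 90), rotate(1, 90)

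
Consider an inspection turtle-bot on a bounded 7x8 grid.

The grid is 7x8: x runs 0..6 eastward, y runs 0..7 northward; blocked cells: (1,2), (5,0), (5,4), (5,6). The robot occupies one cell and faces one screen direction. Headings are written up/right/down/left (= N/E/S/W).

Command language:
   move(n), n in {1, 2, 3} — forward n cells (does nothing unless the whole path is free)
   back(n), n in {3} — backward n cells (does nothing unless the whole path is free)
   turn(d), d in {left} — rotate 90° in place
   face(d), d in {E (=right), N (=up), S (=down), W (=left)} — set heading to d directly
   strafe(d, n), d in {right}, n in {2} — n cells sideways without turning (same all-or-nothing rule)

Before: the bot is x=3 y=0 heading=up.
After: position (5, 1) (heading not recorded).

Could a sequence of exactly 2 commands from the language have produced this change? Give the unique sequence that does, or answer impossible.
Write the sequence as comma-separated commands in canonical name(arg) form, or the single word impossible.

key: running strafe(right, 2) before move(1) would end elsewhere — order is forced
begin: x=3 y=0 heading=up
t=1 move(1) ⇒ x=3 y=1 heading=up
t=2 strafe(right, 2) ⇒ x=5 y=1 heading=up
no rival 2-sequence matches.

move(1), strafe(right, 2)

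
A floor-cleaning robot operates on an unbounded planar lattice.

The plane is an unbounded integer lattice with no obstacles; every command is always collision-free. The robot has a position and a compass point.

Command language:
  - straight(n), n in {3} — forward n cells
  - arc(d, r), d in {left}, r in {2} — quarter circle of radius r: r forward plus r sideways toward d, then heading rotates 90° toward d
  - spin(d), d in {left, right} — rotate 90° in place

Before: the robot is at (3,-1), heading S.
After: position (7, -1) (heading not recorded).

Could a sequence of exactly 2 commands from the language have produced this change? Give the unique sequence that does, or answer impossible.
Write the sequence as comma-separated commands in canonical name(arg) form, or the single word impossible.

begin: at (3,-1), heading S
1. arc(left, 2) → at (5,-3), heading E
2. arc(left, 2) → at (7,-1), heading N
uniquely the one of 16 2-step routes that fits.

arc(left, 2), arc(left, 2)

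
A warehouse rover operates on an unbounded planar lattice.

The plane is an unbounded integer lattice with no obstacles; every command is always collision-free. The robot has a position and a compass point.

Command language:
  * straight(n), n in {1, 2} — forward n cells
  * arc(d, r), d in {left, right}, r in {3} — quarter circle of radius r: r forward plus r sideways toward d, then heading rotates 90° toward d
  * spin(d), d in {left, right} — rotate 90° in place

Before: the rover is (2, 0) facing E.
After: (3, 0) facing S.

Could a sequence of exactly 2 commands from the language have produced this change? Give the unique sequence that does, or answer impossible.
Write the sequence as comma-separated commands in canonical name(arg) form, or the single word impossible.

straight(1), spin(right)

key: running spin(right) before straight(1) would end elsewhere — order is forced
t0: (2, 0) facing E
1. straight(1) → (3, 0) facing E
2. spin(right) → (3, 0) facing S
uniquely the one of 36 2-step routes that fits.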